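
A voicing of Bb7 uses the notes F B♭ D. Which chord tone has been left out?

Bb7 = B♭, D, F, A♭. The voicing lacks the 7th (minor 7th), A♭.

A♭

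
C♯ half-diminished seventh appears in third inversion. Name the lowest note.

C♯ half-diminished seventh in root position is C-sharp–E–G–B.
Third inversion places the seventh in the bass, which is B.

B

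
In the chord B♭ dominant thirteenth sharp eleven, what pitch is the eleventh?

Root of B♭ dominant thirteenth sharp eleven = Bb. The 11th is an augmented 11th: Bb up an augmented 11th → E.

E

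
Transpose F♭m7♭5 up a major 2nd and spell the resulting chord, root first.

Fb up a major 2nd → Gb. New chord: Gb half-diminished seventh.
Gb — root
Bbb — minor 3rd
Dbb — diminished 5th
Fb — minor 7th

Gb Bbb Dbb Fb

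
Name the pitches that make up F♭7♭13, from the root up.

Fb, Ab, Cb, Ebb, Dbb

F♭7♭13: dominant seventh flat thirteen on Fb.
root → Fb
3rd (major 3rd) → Ab
5th (perfect 5th) → Cb
7th (minor 7th) → Ebb
13th (minor 13th) → Dbb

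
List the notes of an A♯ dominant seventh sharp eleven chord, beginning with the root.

A♯ dominant seventh sharp eleven: dominant seventh sharp eleven on A-sharp.
A-sharp — root
C-double-sharp — major 3rd
E-sharp — perfect 5th
G-sharp — minor 7th
D-double-sharp — augmented 11th

A-sharp  C-double-sharp  E-sharp  G-sharp  D-double-sharp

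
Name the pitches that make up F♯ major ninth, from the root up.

F-sharp  A-sharp  C-sharp  E-sharp  G-sharp

Root F-sharp, quality major ninth:
- root: F-sharp
- major 3rd: A-sharp
- perfect 5th: C-sharp
- major 7th: E-sharp
- major 9th: G-sharp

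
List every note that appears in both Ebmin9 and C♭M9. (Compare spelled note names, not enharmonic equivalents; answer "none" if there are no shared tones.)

Eb Gb Bb Db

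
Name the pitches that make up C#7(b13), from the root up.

C#7(b13): dominant seventh flat thirteen on C#.
- root: C#
- major 3rd: E#
- perfect 5th: G#
- minor 7th: B
- minor 13th: A

C#, E#, G#, B, A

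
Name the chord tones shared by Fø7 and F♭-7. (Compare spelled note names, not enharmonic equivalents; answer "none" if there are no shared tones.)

C♭

Fø7: F A♭ C♭ E♭
F♭-7: F♭ A𝄫 C♭ E𝄫
Common to both → C♭.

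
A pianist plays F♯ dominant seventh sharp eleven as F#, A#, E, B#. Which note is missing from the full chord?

C#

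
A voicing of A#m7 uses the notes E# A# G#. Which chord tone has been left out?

C#

A#m7 = A#, C#, E#, G#. The voicing lacks the 3rd (minor 3rd), C#.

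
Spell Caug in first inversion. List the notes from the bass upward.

In root position, Caug is C–E–G#.
First inversion puts the third (E) in the bass.

E  G#  C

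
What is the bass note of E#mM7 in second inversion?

E#mM7 = E#–G#–B#–D##. Second inversion → fifth in the bass = B#.

B#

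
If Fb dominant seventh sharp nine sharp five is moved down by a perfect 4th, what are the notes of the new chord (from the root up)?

Transposed root: Fb → Cb (perfect 4th down). So we spell Cb dominant seventh sharp nine sharp five:
Cb — root
Eb — major 3rd
G — augmented 5th
Bbb — minor 7th
D — augmented 9th

Cb  Eb  G  Bbb  D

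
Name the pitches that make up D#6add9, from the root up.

D#, F##, A#, B#, E#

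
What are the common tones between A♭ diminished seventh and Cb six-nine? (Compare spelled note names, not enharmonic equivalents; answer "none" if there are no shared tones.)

A-flat, C-flat

A♭ diminished seventh = A-flat, C-flat, E-double-flat, G-double-flat.
Cb six-nine = C-flat, E-flat, G-flat, A-flat, D-flat.
Shared: A-flat, C-flat.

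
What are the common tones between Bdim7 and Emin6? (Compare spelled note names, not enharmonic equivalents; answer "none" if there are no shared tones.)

B

Bdim7: B D F Ab
Emin6: E G B C#
Common to both → B.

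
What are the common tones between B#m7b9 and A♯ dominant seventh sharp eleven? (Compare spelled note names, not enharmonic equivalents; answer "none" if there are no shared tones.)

A#

B#m7b9: B# D# F## A# C#
A♯ dominant seventh sharp eleven: A# C## E# G# D##
Common to both → A#.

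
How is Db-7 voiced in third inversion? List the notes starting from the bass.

Db-7 = Db–Fb–Ab–Cb; third inversion → seventh (Cb) lowest.

Cb Db Fb Ab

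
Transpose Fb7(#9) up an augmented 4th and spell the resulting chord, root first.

Fb up an augmented 4th → Bb. New chord: Bb dominant seventh sharp nine.
Root: Bb
Major 3rd (3rd): D
Perfect 5th (5th): F
Minor 7th (7th): Ab
Augmented 9th (9th): C#

Bb  D  F  Ab  C#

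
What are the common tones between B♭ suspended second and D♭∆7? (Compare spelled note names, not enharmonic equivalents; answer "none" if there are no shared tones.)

C, F

B♭ suspended second: B♭ C F
D♭∆7: D♭ F A♭ C
Common to both → C, F.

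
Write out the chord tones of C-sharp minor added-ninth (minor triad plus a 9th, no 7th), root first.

C#  E  G#  D#

C-sharp minor added-ninth is a minor added-ninth built on C#.
C# — root
E — minor 3rd
G# — perfect 5th
D# — major 9th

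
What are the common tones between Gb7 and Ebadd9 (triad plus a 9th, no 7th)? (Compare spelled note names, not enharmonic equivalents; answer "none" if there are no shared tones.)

Gb7: Gb Bb Db Fb
Ebadd9: Eb G Bb F
Common to both → Bb.

Bb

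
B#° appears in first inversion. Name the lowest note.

D#

B#° in root position is B#–D#–F#.
First inversion places the third in the bass, which is D#.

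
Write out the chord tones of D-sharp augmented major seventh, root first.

D#, F##, A##, C##

Root D#, quality augmented major seventh:
root → D#
3rd (major 3rd) → F##
5th (augmented 5th) → A##
7th (major 7th) → C##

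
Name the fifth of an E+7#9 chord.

B#

Root of E+7#9 = E. The 5th is an augmented 5th: E up an augmented 5th → B#.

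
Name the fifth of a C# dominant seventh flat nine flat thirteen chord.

G-sharp

Root of C# dominant seventh flat nine flat thirteen = C-sharp. The 5th is a perfect 5th: C-sharp up a perfect 5th → G-sharp.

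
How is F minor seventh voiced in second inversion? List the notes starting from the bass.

C E-flat F A-flat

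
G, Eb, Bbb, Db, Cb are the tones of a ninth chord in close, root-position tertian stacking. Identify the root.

Stacking in thirds gives Cb – Eb – G – Bbb – Db, so Cb is the root — Cb dominant ninth sharp five.

Cb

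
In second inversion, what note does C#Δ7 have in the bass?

G#

C#Δ7 in root position is C#–E#–G#–B#.
Second inversion places the fifth in the bass, which is G#.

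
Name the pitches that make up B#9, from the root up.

Root B♯, quality dominant ninth:
root → B♯
3rd (major 3rd) → D𝄪
5th (perfect 5th) → F𝄪
7th (minor 7th) → A♯
9th (major 9th) → C𝄪

B♯  D𝄪  F𝄪  A♯  C𝄪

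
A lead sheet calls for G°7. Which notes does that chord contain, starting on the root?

G  Bb  Db  Fb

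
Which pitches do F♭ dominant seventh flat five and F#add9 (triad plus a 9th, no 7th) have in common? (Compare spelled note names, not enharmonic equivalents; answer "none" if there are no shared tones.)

F♭ dominant seventh flat five = Fb, Ab, Cbb, Ebb.
F#add9 = F#, A#, C#, G#.
Shared: none.

none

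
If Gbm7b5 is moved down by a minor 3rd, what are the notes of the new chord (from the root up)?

Eb  Gb  Bbb  Db

Gb down a minor 3rd → Eb. New chord: Eb half-diminished seventh.
root → Eb
3rd (minor 3rd) → Gb
5th (diminished 5th) → Bbb
7th (minor 7th) → Db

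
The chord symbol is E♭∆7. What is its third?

G

E♭∆7 is built on Eb; its 3rd is a major 3rd above the root.
A third above E uses the letter G, and the major 3rd above Eb is G.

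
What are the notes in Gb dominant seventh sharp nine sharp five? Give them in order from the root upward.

G♭, B♭, D, F♭, A

Root G♭, quality dominant seventh sharp nine sharp five:
- root: G♭
- major 3rd: B♭
- augmented 5th: D
- minor 7th: F♭
- augmented 9th: A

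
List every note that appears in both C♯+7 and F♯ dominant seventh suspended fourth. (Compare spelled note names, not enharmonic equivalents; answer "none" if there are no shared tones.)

C♯+7: C♯ E♯ G𝄪 B
F♯ dominant seventh suspended fourth: F♯ B C♯ E
Common to both → C♯, B.

C♯, B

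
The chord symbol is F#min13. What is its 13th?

Root of F#min13 = F#. The 13th is a major 13th: F# up a major 13th → D#.

D#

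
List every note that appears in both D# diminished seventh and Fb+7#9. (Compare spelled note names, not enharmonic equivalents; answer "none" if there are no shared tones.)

D# diminished seventh = D#, F#, A, C.
Fb+7#9 = Fb, Ab, C, Ebb, G.
Shared: C.

C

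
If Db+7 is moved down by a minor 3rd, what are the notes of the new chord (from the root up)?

A minor 3rd down from D♭ is B♭, so the new chord is B♭ augmented seventh.
B♭ — root
D — major 3rd
F♯ — augmented 5th
A♭ — minor 7th

B♭, D, F♯, A♭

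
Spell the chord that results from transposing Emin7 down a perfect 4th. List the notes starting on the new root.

B, D, F#, A

E down a perfect 4th → B. New chord: B minor seventh.
B — root
D — minor 3rd
F# — perfect 5th
A — minor 7th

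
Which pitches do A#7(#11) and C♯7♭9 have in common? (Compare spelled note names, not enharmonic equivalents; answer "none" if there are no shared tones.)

A#7(#11): A# C## E# G# D##
C♯7♭9: C# E# G# B D
Common to both → E#, G#.

E#, G#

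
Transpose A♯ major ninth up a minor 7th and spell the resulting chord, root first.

G#  B#  D#  F##  A#

A minor 7th up from A# is G#, so the new chord is G# major ninth.
root → G#
3rd (major 3rd) → B#
5th (perfect 5th) → D#
7th (major 7th) → F##
9th (major 9th) → A#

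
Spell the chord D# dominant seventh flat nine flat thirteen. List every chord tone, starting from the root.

D# dominant seventh flat nine flat thirteen: dominant seventh flat nine flat thirteen on D-sharp.
Root: D-sharp
Major 3rd (3rd): F-double-sharp
Perfect 5th (5th): A-sharp
Minor 7th (7th): C-sharp
Minor 9th (9th): E
Minor 13th (13th): B

D-sharp F-double-sharp A-sharp C-sharp E B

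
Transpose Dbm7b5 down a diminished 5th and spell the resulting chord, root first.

G, Bb, Db, F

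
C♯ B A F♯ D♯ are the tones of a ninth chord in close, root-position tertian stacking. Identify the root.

Arranged so that each adjacent pair is a third by letter name: B – D♯ – F♯ – A – C♯.
The bottom of that stack, B, is the root (this is B dominant ninth).

B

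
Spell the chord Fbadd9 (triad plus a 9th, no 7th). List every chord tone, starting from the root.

Fb, Ab, Cb, Gb

Fbadd9 is an added-ninth built on Fb.
Root: Fb
Major 3rd (3rd): Ab
Perfect 5th (5th): Cb
Major 9th (9th): Gb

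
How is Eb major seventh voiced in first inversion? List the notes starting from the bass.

In root position, Eb major seventh is Eb–G–Bb–D.
First inversion puts the third (G) in the bass.

G  Bb  D  Eb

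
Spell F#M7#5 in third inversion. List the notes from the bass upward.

E♯, F♯, A♯, C𝄪

F#M7#5 = F♯–A♯–C𝄪–E♯; third inversion → seventh (E♯) lowest.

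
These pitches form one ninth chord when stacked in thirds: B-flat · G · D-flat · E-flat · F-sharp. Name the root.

Arranged so that each adjacent pair is a third by letter name: E-flat – G – B-flat – D-flat – F-sharp.
The bottom of that stack, E-flat, is the root (this is E-flat dominant seventh sharp nine).

E-flat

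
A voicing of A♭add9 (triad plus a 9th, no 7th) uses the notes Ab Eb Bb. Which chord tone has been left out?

A♭add9 = Ab, C, Eb, Bb. The voicing lacks the 3rd (major 3rd), C.

C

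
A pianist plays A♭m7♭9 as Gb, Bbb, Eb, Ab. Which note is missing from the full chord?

Cb

The full A♭m7♭9 chord is Ab, Cb, Eb, Gb, Bbb.
Comparing with the voicing, the minor 3rd (3rd) — Cb — is absent.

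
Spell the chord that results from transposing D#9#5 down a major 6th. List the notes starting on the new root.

F#, A#, C##, E, G#

A major 6th down from D# is F#, so the new chord is F# dominant ninth sharp five.
root → F#
3rd (major 3rd) → A#
5th (augmented 5th) → C##
7th (minor 7th) → E
9th (major 9th) → G#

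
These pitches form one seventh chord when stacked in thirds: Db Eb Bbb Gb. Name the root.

Arranged so that each adjacent pair is a third by letter name: Eb – Gb – Bbb – Db.
The bottom of that stack, Eb, is the root (this is Eb half-diminished seventh).

Eb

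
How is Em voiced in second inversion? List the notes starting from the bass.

In root position, Em is E–G–B.
Second inversion puts the fifth (B) in the bass.

B E G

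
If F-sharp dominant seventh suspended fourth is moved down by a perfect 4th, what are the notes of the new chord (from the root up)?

C# – F# – G# – B

F# down a perfect 4th → C#. New chord: C# dominant seventh suspended fourth.
C# — root
F# — perfect 4th
G# — perfect 5th
B — minor 7th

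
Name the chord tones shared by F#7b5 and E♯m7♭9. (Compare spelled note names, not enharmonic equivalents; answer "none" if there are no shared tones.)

F#7b5: F# A# C E
E♯m7♭9: E# G# B# D# F#
Common to both → F#.

F#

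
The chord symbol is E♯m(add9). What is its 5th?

B#

Root of E♯m(add9) = E#. The 5th is a perfect 5th: E# up a perfect 5th → B#.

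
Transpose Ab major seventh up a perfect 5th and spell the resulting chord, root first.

Eb  G  Bb  D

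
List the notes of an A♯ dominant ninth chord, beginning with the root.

A♯ dominant ninth is a dominant ninth built on A#.
Root: A#
Major 3rd (3rd): C##
Perfect 5th (5th): E#
Minor 7th (7th): G#
Major 9th (9th): B#

A#, C##, E#, G#, B#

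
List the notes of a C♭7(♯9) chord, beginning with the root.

Cb, Eb, Gb, Bbb, D

Root Cb, quality dominant seventh sharp nine:
Root: Cb
Major 3rd (3rd): Eb
Perfect 5th (5th): Gb
Minor 7th (7th): Bbb
Augmented 9th (9th): D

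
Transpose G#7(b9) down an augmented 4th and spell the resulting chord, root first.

Transposed root: G♯ → D (augmented 4th down). So we spell D dominant seventh flat nine:
D — root
F♯ — major 3rd
A — perfect 5th
C — minor 7th
E♭ — minor 9th

D  F♯  A  C  E♭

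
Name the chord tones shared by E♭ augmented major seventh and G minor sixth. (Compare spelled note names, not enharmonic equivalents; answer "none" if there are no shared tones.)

G  D

E♭ augmented major seventh = E-flat, G, B, D.
G minor sixth = G, B-flat, D, E.
Shared: G, D.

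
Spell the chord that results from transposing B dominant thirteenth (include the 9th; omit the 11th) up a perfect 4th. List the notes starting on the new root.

E – G# – B – D – F# – C#

Transposed root: B → E (perfect 4th up). So we spell E dominant thirteenth:
E — root
G# — major 3rd
B — perfect 5th
D — minor 7th
F# — major 9th
C# — major 13th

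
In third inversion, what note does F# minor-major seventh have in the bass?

E#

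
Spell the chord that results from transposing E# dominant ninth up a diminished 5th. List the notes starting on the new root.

A diminished 5th up from E# is B, so the new chord is B dominant ninth.
B — root
D# — major 3rd
F# — perfect 5th
A — minor 7th
C# — major 9th

B  D#  F#  A  C#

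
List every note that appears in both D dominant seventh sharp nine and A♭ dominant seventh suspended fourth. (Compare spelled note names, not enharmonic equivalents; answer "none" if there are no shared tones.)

none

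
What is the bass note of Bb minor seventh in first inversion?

Db

Bb minor seventh = Bb–Db–F–Ab. First inversion → third in the bass = Db.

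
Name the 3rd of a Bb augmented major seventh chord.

Root of Bb augmented major seventh = B-flat. The 3rd is a major 3rd: B-flat up a major 3rd → D.

D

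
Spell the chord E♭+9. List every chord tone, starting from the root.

Eb – G – B – Db – F

E♭+9 is a dominant ninth sharp five built on Eb.
Root: Eb
Major 3rd (3rd): G
Augmented 5th (5th): B
Minor 7th (7th): Db
Major 9th (9th): F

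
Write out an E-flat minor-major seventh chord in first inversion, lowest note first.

Gb Bb D Eb

In root position, E-flat minor-major seventh is Eb–Gb–Bb–D.
First inversion puts the third (Gb) in the bass.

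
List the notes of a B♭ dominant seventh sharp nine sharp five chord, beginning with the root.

Bb, D, F#, Ab, C#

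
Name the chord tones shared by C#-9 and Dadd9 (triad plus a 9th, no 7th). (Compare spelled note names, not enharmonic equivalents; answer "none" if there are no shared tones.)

E

C#-9 = C#, E, G#, B, D#.
Dadd9 = D, F#, A, E.
Shared: E.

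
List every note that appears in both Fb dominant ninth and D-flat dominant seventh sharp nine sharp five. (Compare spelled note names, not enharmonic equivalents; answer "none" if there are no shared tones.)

Fb dominant ninth = F-flat, A-flat, C-flat, E-double-flat, G-flat.
D-flat dominant seventh sharp nine sharp five = D-flat, F, A, C-flat, E.
Shared: C-flat.

C-flat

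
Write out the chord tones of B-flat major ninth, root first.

B-flat – D – F – A – C

Root B-flat, quality major ninth:
- root: B-flat
- major 3rd: D
- perfect 5th: F
- major 7th: A
- major 9th: C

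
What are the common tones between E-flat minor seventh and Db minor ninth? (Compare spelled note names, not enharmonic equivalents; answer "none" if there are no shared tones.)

E-flat minor seventh = E-flat, G-flat, B-flat, D-flat.
Db minor ninth = D-flat, F-flat, A-flat, C-flat, E-flat.
Shared: E-flat, D-flat.

E-flat, D-flat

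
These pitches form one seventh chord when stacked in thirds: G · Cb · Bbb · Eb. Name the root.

Cb

Arranged so that each adjacent pair is a third by letter name: Cb – Eb – G – Bbb.
The bottom of that stack, Cb, is the root (this is Cb augmented seventh).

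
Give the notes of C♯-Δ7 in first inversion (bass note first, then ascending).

E – G# – B# – C#

In root position, C♯-Δ7 is C#–E–G#–B#.
First inversion puts the third (E) in the bass.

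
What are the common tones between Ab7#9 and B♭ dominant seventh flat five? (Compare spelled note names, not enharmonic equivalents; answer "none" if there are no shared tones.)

Ab7#9 = Ab, C, Eb, Gb, B.
B♭ dominant seventh flat five = Bb, D, Fb, Ab.
Shared: Ab.

Ab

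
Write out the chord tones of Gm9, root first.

G B♭ D F A

Root G, quality minor ninth:
root → G
3rd (minor 3rd) → B♭
5th (perfect 5th) → D
7th (minor 7th) → F
9th (major 9th) → A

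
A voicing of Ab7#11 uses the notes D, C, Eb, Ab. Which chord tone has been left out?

Ab7#11 = Ab, C, Eb, Gb, D. The voicing lacks the 7th (minor 7th), Gb.

Gb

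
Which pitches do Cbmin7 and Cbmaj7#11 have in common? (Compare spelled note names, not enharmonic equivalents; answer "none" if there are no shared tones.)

Cbmin7 = Cb, Ebb, Gb, Bbb.
Cbmaj7#11 = Cb, Eb, Gb, Bb, F.
Shared: Cb, Gb.

Cb  Gb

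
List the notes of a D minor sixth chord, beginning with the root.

D minor sixth is a minor sixth built on D.
D — root
F — minor 3rd
A — perfect 5th
B — major 6th

D – F – A – B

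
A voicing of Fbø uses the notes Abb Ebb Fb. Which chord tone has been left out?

Cbb

Fbø = Fb, Abb, Cbb, Ebb. The voicing lacks the 5th (diminished 5th), Cbb.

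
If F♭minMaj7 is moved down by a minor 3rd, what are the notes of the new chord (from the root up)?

Db Fb Ab C

A minor 3rd down from Fb is Db, so the new chord is Db minor-major seventh.
- root: Db
- minor 3rd: Fb
- perfect 5th: Ab
- major 7th: C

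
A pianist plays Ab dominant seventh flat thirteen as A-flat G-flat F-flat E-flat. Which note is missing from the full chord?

C

The full Ab dominant seventh flat thirteen chord is A-flat, C, E-flat, G-flat, F-flat.
Comparing with the voicing, the major 3rd (3rd) — C — is absent.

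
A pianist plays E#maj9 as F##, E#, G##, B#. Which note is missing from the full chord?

E#maj9 = E#, G##, B#, D##, F##. The voicing lacks the 7th (major 7th), D##.

D##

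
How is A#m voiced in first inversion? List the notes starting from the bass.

C#, E#, A#

A#m = A#–C#–E#; first inversion → third (C#) lowest.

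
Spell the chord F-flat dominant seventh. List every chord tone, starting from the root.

F-flat A-flat C-flat E-double-flat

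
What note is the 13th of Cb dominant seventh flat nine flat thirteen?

A-double-flat

Root of Cb dominant seventh flat nine flat thirteen = C-flat. The 13th is a minor 13th: C-flat up a minor 13th → A-double-flat.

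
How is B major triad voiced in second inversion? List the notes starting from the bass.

In root position, B major triad is B–D♯–F♯.
Second inversion puts the fifth (F♯) in the bass.

F♯ – B – D♯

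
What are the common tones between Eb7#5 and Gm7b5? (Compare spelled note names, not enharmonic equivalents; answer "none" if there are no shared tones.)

Eb7#5: Eb G B Db
Gm7b5: G Bb Db F
Common to both → G, Db.

G, Db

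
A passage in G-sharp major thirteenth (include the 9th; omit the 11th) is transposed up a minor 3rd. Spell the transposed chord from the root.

B, D-sharp, F-sharp, A-sharp, C-sharp, G-sharp

A minor 3rd up from G-sharp is B, so the new chord is B major thirteenth.
B — root
D-sharp — major 3rd
F-sharp — perfect 5th
A-sharp — major 7th
C-sharp — major 9th
G-sharp — major 13th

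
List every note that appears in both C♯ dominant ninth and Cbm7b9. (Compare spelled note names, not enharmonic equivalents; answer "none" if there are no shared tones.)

none

C♯ dominant ninth = C#, E#, G#, B, D#.
Cbm7b9 = Cb, Ebb, Gb, Bbb, Dbb.
Shared: none.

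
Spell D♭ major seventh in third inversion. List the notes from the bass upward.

C Db F Ab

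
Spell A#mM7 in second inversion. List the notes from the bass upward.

In root position, A#mM7 is A#–C#–E#–G##.
Second inversion puts the fifth (E#) in the bass.

E#  G##  A#  C#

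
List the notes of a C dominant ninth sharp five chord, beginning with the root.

C dominant ninth sharp five is a dominant ninth sharp five built on C.
Root: C
Major 3rd (3rd): E
Augmented 5th (5th): G-sharp
Minor 7th (7th): B-flat
Major 9th (9th): D

C E G-sharp B-flat D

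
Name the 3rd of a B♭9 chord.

D

Root of B♭9 = Bb. The 3rd is a major 3rd: Bb up a major 3rd → D.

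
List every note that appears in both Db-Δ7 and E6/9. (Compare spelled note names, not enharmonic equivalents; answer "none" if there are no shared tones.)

none

Db-Δ7 = Db, Fb, Ab, C.
E6/9 = E, G#, B, C#, F#.
Shared: none.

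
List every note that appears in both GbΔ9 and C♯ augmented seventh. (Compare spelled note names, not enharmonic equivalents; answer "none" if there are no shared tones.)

none

GbΔ9 = Gb, Bb, Db, F, Ab.
C♯ augmented seventh = C#, E#, G##, B.
Shared: none.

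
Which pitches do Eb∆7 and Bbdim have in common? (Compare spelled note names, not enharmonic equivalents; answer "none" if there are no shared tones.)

Eb∆7 = Eb, G, Bb, D.
Bbdim = Bb, Db, Fb.
Shared: Bb.

Bb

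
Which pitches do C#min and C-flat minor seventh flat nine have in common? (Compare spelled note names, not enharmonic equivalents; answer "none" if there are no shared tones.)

none

C#min: C♯ E G♯
C-flat minor seventh flat nine: C♭ E𝄫 G♭ B𝄫 D𝄫
Common to both → none.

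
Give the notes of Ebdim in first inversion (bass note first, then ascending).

G♭ B𝄫 E♭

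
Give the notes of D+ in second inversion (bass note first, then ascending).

D+ = D–F#–A#; second inversion → fifth (A#) lowest.

A#, D, F#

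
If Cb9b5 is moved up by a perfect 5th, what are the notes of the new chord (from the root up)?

Gb – Bb – Dbb – Fb – Ab

Transposed root: Cb → Gb (perfect 5th up). So we spell Gb dominant ninth flat five:
Root: Gb
Major 3rd (3rd): Bb
Diminished 5th (5th): Dbb
Minor 7th (7th): Fb
Major 9th (9th): Ab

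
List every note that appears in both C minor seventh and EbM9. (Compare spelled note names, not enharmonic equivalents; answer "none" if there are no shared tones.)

Eb – G – Bb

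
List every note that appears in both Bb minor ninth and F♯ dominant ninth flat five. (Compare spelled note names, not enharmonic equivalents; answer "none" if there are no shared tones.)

Bb minor ninth: B-flat D-flat F A-flat C
F♯ dominant ninth flat five: F-sharp A-sharp C E G-sharp
Common to both → C.

C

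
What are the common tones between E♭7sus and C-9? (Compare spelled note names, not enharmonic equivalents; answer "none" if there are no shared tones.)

Eb, Bb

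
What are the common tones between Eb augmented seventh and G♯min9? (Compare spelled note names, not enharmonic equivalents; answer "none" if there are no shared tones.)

B

Eb augmented seventh: E♭ G B D♭
G♯min9: G♯ B D♯ F♯ A♯
Common to both → B.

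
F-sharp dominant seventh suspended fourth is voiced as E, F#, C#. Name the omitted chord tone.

The full F-sharp dominant seventh suspended fourth chord is F#, B, C#, E.
Comparing with the voicing, the perfect 4th (4th) — B — is absent.

B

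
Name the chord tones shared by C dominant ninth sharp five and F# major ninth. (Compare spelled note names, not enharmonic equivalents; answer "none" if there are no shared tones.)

G-sharp

C dominant ninth sharp five: C E G-sharp B-flat D
F# major ninth: F-sharp A-sharp C-sharp E-sharp G-sharp
Common to both → G-sharp.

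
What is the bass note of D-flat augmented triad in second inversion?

A

D-flat augmented triad = D-flat–F–A. Second inversion → fifth in the bass = A.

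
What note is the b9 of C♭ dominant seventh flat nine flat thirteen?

Root of C♭ dominant seventh flat nine flat thirteen = Cb. The 9th is a minor 9th: Cb up a minor 9th → Dbb.

Dbb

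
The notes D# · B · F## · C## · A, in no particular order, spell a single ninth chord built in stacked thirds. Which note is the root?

B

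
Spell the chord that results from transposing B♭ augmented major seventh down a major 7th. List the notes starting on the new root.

B-flat down a major 7th → C-flat. New chord: C-flat augmented major seventh.
Root: C-flat
Major 3rd (3rd): E-flat
Augmented 5th (5th): G
Major 7th (7th): B-flat

C-flat, E-flat, G, B-flat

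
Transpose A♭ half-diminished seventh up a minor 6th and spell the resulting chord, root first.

A-flat up a minor 6th → F-flat. New chord: F-flat half-diminished seventh.
- root: F-flat
- minor 3rd: A-double-flat
- diminished 5th: C-double-flat
- minor 7th: E-double-flat

F-flat A-double-flat C-double-flat E-double-flat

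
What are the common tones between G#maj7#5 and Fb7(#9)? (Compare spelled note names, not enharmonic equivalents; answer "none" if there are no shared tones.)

G#maj7#5: G♯ B♯ D𝄪 F𝄪
Fb7(#9): F♭ A♭ C♭ E𝄫 G
Common to both → none.

none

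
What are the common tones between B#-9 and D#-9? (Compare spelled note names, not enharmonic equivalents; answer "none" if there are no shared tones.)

D#  A#

B#-9: B# D# F## A# C##
D#-9: D# F# A# C# E#
Common to both → D#, A#.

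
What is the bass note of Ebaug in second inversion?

Ebaug = E♭–G–B. Second inversion → fifth in the bass = B.

B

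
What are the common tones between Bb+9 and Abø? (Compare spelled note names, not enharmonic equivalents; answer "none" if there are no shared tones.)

Bb+9 = B♭, D, F♯, A♭, C.
Abø = A♭, C♭, E𝄫, G♭.
Shared: A♭.

A♭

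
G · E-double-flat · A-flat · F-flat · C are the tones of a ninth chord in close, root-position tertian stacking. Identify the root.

F-flat

Arranged so that each adjacent pair is a third by letter name: F-flat – A-flat – C – E-double-flat – G.
The bottom of that stack, F-flat, is the root (this is F-flat dominant seventh sharp nine sharp five).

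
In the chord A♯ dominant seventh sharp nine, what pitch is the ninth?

Root of A♯ dominant seventh sharp nine = A♯. The 9th is an augmented 9th: A♯ up an augmented 9th → B𝄪.

B𝄪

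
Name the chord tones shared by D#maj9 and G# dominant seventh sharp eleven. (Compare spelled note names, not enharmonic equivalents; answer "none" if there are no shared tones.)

D#maj9: D♯ F𝄪 A♯ C𝄪 E♯
G# dominant seventh sharp eleven: G♯ B♯ D♯ F♯ C𝄪
Common to both → D♯, C𝄪.

D♯ C𝄪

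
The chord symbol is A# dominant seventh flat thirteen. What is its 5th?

E-sharp

A# dominant seventh flat thirteen is built on A-sharp; its 5th is a perfect 5th above the root.
A fifth above A uses the letter E, and the perfect 5th above A-sharp is E-sharp.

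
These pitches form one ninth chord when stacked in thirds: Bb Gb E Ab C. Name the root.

Ab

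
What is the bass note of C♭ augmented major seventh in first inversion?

E-flat

C♭ augmented major seventh = C-flat–E-flat–G–B-flat. First inversion → third in the bass = E-flat.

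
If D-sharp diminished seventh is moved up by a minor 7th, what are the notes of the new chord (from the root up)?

C#, E, G, Bb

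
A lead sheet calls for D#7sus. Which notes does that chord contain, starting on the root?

D#  G#  A#  C#

D#7sus: dominant seventh suspended fourth on D#.
Root: D#
Perfect 4th (4th): G#
Perfect 5th (5th): A#
Minor 7th (7th): C#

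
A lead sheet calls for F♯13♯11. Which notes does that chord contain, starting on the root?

Root F#, quality dominant thirteenth sharp eleven:
root → F#
3rd (major 3rd) → A#
5th (perfect 5th) → C#
7th (minor 7th) → E
9th (major 9th) → G#
11th (augmented 11th) → B#
13th (major 13th) → D#

F#  A#  C#  E  G#  B#  D#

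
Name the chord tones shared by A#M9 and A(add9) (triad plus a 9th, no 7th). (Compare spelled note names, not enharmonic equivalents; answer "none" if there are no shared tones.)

A#M9: A# C## E# G## B#
A(add9): A C# E B
Common to both → none.

none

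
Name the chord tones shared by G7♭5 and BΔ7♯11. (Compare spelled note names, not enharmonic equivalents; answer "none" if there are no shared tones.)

B

G7♭5 = G, B, Db, F.
BΔ7♯11 = B, D#, F#, A#, E#.
Shared: B.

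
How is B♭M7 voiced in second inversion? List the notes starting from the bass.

B♭M7 = Bb–D–F–A; second inversion → fifth (F) lowest.

F A Bb D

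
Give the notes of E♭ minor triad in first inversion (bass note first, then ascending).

G-flat, B-flat, E-flat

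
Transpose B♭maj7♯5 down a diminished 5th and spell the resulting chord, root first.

E G♯ B♯ D♯

Transposed root: B♭ → E (diminished 5th down). So we spell E augmented major seventh:
- root: E
- major 3rd: G♯
- augmented 5th: B♯
- major 7th: D♯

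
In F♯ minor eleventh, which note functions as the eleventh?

F♯ minor eleventh is built on F-sharp; its 11th is a perfect 11th above the root.
A fourth above F uses the letter B, and the perfect 11th above F-sharp is B.

B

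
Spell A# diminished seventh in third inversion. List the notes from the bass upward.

In root position, A# diminished seventh is A-sharp–C-sharp–E–G.
Third inversion puts the seventh (G) in the bass.

G  A-sharp  C-sharp  E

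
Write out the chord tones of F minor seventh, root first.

F  Ab  C  Eb

F minor seventh: minor seventh on F.
F — root
Ab — minor 3rd
C — perfect 5th
Eb — minor 7th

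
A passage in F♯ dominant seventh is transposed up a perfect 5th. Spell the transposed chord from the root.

C# – E# – G# – B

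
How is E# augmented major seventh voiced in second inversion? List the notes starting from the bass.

B-double-sharp, D-double-sharp, E-sharp, G-double-sharp

In root position, E# augmented major seventh is E-sharp–G-double-sharp–B-double-sharp–D-double-sharp.
Second inversion puts the fifth (B-double-sharp) in the bass.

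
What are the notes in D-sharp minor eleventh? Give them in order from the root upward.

D#, F#, A#, C#, E#, G#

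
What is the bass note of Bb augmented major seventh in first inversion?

Bb augmented major seventh in root position is B-flat–D–F-sharp–A.
First inversion places the third in the bass, which is D.

D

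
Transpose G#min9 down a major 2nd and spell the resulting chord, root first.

Transposed root: G♯ → F♯ (major 2nd down). So we spell F♯ minor ninth:
- root: F♯
- minor 3rd: A
- perfect 5th: C♯
- minor 7th: E
- major 9th: G♯

F♯, A, C♯, E, G♯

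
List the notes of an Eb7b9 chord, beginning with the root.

Eb7b9 is a dominant seventh flat nine built on E♭.
- root: E♭
- major 3rd: G
- perfect 5th: B♭
- minor 7th: D♭
- minor 9th: F♭

E♭  G  B♭  D♭  F♭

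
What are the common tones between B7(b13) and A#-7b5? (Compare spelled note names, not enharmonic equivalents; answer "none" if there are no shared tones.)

none

B7(b13) = B, D♯, F♯, A, G.
A#-7b5 = A♯, C♯, E, G♯.
Shared: none.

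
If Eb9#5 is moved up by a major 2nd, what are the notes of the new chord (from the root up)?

F A C# Eb G

A major 2nd up from Eb is F, so the new chord is F dominant ninth sharp five.
Root: F
Major 3rd (3rd): A
Augmented 5th (5th): C#
Minor 7th (7th): Eb
Major 9th (9th): G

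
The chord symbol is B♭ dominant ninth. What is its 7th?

A-flat

B♭ dominant ninth is built on B-flat; its 7th is a minor 7th above the root.
A seventh above B uses the letter A, and the minor 7th above B-flat is A-flat.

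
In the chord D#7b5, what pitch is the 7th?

C♯

Root of D#7b5 = D♯. The 7th is a minor 7th: D♯ up a minor 7th → C♯.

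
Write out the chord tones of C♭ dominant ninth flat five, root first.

C-flat, E-flat, G-double-flat, B-double-flat, D-flat

C♭ dominant ninth flat five: dominant ninth flat five on C-flat.
root → C-flat
3rd (major 3rd) → E-flat
5th (diminished 5th) → G-double-flat
7th (minor 7th) → B-double-flat
9th (major 9th) → D-flat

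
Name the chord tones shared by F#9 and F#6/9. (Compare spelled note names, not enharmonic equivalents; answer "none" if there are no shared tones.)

F#9: F# A# C# E G#
F#6/9: F# A# C# D# G#
Common to both → F#, A#, C#, G#.

F# A# C# G#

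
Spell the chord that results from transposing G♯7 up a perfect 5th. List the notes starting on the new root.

D♯  F𝄪  A♯  C♯

Transposed root: G♯ → D♯ (perfect 5th up). So we spell D♯ dominant seventh:
- root: D♯
- major 3rd: F𝄪
- perfect 5th: A♯
- minor 7th: C♯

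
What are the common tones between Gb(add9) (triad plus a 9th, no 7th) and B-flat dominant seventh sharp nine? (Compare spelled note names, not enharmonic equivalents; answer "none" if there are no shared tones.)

Gb(add9) = Gb, Bb, Db, Ab.
B-flat dominant seventh sharp nine = Bb, D, F, Ab, C#.
Shared: Bb, Ab.

Bb, Ab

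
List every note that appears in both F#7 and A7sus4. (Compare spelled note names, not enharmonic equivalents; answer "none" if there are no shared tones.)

F#7: F# A# C# E
A7sus4: A D E G
Common to both → E.

E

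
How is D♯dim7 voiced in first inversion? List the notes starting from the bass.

F♯, A, C, D♯

D♯dim7 = D♯–F♯–A–C; first inversion → third (F♯) lowest.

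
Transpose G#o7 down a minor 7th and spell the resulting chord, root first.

A# – C# – E – G

G# down a minor 7th → A#. New chord: A# diminished seventh.
root → A#
3rd (minor 3rd) → C#
5th (diminished 5th) → E
7th (diminished 7th) → G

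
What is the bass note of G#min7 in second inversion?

G#min7 = G#–B–D#–F#. Second inversion → fifth in the bass = D#.

D#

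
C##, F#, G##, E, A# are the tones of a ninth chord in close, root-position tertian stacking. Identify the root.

F#

Stacking in thirds gives F# – A# – C## – E – G##, so F# is the root — F# dominant seventh sharp nine sharp five.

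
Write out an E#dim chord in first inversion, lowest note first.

G# B E#

In root position, E#dim is E#–G#–B.
First inversion puts the third (G#) in the bass.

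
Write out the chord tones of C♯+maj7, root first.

C#, E#, G##, B#

C♯+maj7: augmented major seventh on C#.
- root: C#
- major 3rd: E#
- augmented 5th: G##
- major 7th: B#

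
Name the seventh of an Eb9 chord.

Eb9 is built on E♭; its 7th is a minor 7th above the root.
A seventh above E uses the letter D, and the minor 7th above E♭ is D♭.

D♭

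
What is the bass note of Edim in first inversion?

Edim = E–G–B♭. First inversion → third in the bass = G.

G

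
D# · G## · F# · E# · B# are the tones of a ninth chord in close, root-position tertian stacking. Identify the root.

Arranged so that each adjacent pair is a third by letter name: E# – G## – B# – D# – F#.
The bottom of that stack, E#, is the root (this is E# dominant seventh flat nine).

E#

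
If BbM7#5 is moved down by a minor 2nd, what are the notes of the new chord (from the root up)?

A – C# – E# – G#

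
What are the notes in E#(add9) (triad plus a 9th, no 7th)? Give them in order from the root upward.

E#(add9): added-ninth on E#.
- root: E#
- major 3rd: G##
- perfect 5th: B#
- major 9th: F##

E# G## B# F##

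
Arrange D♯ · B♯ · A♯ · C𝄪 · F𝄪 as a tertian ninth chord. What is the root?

Stacking in thirds gives B♯ – D♯ – F𝄪 – A♯ – C𝄪, so B♯ is the root — B♯ minor ninth.

B♯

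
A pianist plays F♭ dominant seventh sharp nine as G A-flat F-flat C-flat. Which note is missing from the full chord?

E-double-flat

F♭ dominant seventh sharp nine = F-flat, A-flat, C-flat, E-double-flat, G. The voicing lacks the 7th (minor 7th), E-double-flat.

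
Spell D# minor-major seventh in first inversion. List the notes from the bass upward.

F♯, A♯, C𝄪, D♯

In root position, D# minor-major seventh is D♯–F♯–A♯–C𝄪.
First inversion puts the third (F♯) in the bass.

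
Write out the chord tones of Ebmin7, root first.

Eb – Gb – Bb – Db

Ebmin7: minor seventh on Eb.
Root: Eb
Minor 3rd (3rd): Gb
Perfect 5th (5th): Bb
Minor 7th (7th): Db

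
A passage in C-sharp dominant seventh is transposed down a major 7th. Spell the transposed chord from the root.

A major 7th down from C♯ is D, so the new chord is D dominant seventh.
- root: D
- major 3rd: F♯
- perfect 5th: A
- minor 7th: C

D  F♯  A  C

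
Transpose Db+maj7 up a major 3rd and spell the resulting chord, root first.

F, A, C#, E

A major 3rd up from Db is F, so the new chord is F augmented major seventh.
Root: F
Major 3rd (3rd): A
Augmented 5th (5th): C#
Major 7th (7th): E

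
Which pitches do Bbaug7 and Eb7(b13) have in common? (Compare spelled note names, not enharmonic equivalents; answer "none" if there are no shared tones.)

B♭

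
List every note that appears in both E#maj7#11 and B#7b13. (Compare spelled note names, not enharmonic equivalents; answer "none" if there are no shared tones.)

E#maj7#11: E# G## B# D## A##
B#7b13: B# D## F## A# G#
Common to both → B#, D##.

B#  D##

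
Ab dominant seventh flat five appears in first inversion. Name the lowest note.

Ab dominant seventh flat five = A-flat–C–E-double-flat–G-flat. First inversion → third in the bass = C.

C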